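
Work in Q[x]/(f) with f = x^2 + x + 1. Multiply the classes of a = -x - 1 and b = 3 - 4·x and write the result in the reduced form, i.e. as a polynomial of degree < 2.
a · b ≡ -3·x - 7 (mod f(x))

First multiply in Q[x] without reducing: a · b = 4·x^2 + x - 3. Now divide by f(x) = x^2 + x + 1, eliminating the leading term at each step:
  leading term 4·x^2: subtract (4)·f(x) = 4·x^2 + 4·x + 4, leaving -3·x - 7
The degree is now < 2, so this is the remainder. Hence a · b ≡ -3·x - 7 in Q[x]/(f).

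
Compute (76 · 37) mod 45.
Reduce the factors first: 76 ≡ 31 (mod 45), so 76 · 37 ≡ 31 · 37 (mod 45). 31 · 37 = 1147. Dividing by 45: 1147 = 25·45 + 22. So (76 · 37) mod 45 = 22.

Final answer: 22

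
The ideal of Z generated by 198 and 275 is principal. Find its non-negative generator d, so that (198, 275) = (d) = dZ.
(198, 275) = (11); d = 11

In the PID Z, (a, b) is generated by gcd(a, b). Compute gcd(275, 198) with the extended Euclidean algorithm, tracking rows (r, s, t) with s·275 + t·198 = r:
  row A: (275, 1, 0)   [1·275 + 0·198 = 275]
  row B: (198, 0, 1)   [0·275 + 1·198 = 198]
  275 = 1·198 + 77   → row C = row A − 1·row B = (77, 1, −1)   [check: 1·275 − 1·198 = 77]
  198 = 2·77 + 44   → row D = row B − 2·row C = (44, −2, 3)   [check: −2·275 + 3·198 = 44]
  77 = 1·44 + 33   → row E = row C − 1·row D = (33, 3, −4)   [check: 3·275 − 4·198 = 33]
  44 = 1·33 + 11   → row F = row D − 1·row E = (11, −5, 7)   [check: −5·275 + 7·198 = 11]
  33 = 3·11 + 0   → remainder 0, stop. gcd = 11 (last nonzero row F).
So gcd(198, 275) = 11, with Bézout identity −5·275 + 7·198 = 11. Containment (⊇): the Bézout identity exhibits 11 as an element of (198, 275), giving (11) ⊆ (198, 275). Containment (⊆): since 11 | 198 and 11 | 275 (198 = 11·18, 275 = 11·25), every Z-linear combination of 198 and 275 is divisible by 11, so (198, 275) ⊆ (11). Therefore (198, 275) = (11), d = 11.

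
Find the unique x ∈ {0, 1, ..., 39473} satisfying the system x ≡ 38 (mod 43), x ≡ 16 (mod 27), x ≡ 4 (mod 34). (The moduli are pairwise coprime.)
The moduli 43, 27, 34 are pairwise coprime, so by the CRT there is a unique solution mod 43·27·34 = 39474.
Solve by successive substitution. Start with x ≡ 38 (mod 43).
  Combine with x ≡ 16 (mod 27): write x = 38 + 43·t and require 38 + 43·t ≡ 16 (mod 27), i.e. 43·t ≡ 16 − 38 ≡ 5 (mod 27). Since 43^(−1) ≡ 22 (mod 27) (43 ≡ 16 (mod 27)), t ≡ 22·5 ≡ 2 (mod 27). So x ≡ 38 + 43·2 = 124 (mod 1161).
  Combine with x ≡ 4 (mod 34): write x = 124 + 1161·t and require 124 + 1161·t ≡ 4 (mod 34), i.e. 1161·t ≡ 4 − 124 ≡ 16 (mod 34). Since 1161^(−1) ≡ 7 (mod 34) (1161 ≡ 5 (mod 34)), t ≡ 7·16 ≡ 10 (mod 34). So x ≡ 124 + 1161·10 = 11734 (mod 39474).
Unique solution in [0, 39474): x = 11734.

Final answer: x ≡ 11734 (mod 39474); the representative in [0, 39474) is 11734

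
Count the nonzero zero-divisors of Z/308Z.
In Z/308Z each nonzero element is either a unit (gcd with 308 is 1) or a zero-divisor (gcd > 1). The number of units is φ(308): factorise 308 = 2^2 · 7 · 11, so φ(308) = (2^2 − 2^1) · (7 − 1) · (11 − 1) = 2 · 6 · 10 = 120. The nonzero elements number 308 − 1 = 307. Hence the nonzero zero-divisors number 307 − 120 = 187.

Final answer: Z/308Z has 187 nonzero zero-divisors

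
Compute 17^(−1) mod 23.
17^(−1) ≡ 19 (mod 23)

Apply the extended Euclidean algorithm to (23, 17), tracking rows (r, s, t) with s·23 + t·17 = r. Each division r_prev = q·r_cur + r_new produces the new row as (previous row) − q·(current row):
  row A: (23, 1, 0)   [1·23 + 0·17 = 23]
  row B: (17, 0, 1)   [0·23 + 1·17 = 17]
  23 = 1·17 + 6   → row C = row A − 1·row B = (6, 1, −1)   [check: 1·23 − 1·17 = 6]
  17 = 2·6 + 5   → row D = row B − 2·row C = (5, −2, 3)   [check: −2·23 + 3·17 = 5]
  6 = 1·5 + 1   → row E = row C − 1·row D = (1, 3, −4)   [check: 3·23 − 4·17 = 1]
  5 = 5·1 + 0   → remainder 0, stop. gcd = 1 (last nonzero row E).
The gcd is 1, so 17 is invertible mod 23. The last nonzero row gives 3·23 − 4·17 = 1, so t = −4. So 17^(−1) ≡ −4 ≡ 19 (mod 23). Verify: 17 · 19 = 323 ≡ 1 (mod 23). ✓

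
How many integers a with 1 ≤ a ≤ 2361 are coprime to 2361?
1572

The number of a ∈ {1, ..., 2361} with gcd(a, 2361) = 1 is by definition Euler's totient φ(2361). φ is multiplicative, with φ(p^e) = p^e − p^(e−1). Factorise 2361 = 3 · 787. Then
  φ(2361) = (3 − 1) · (787 − 1) = 2 · 786 = 1572.
So there are 1572 such integers.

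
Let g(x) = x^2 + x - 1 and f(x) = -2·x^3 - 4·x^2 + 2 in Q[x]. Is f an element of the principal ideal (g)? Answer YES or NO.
YES

In Q[x] the ideal (g) consists of all multiples of g, so f ∈ (g) iff g | f, i.e. iff the remainder of f on division by g is 0. Divide f by g (g is monic, so eliminate the leading term of the running remainder at each step):
  leading term -2·x^3: subtract (-2·x)·g(x) = -2·x^3 - 2·x^2 + 2·x, leaving -2·x^2 - 2·x + 2
  leading term -2·x^2: subtract (-2)·g(x) = -2·x^2 - 2·x + 2, leaving 0
The remainder is 0, so f(x) = g(x) · h(x) with h(x) = -2·x - 2. Hence g | f, i.e. f ∈ (g).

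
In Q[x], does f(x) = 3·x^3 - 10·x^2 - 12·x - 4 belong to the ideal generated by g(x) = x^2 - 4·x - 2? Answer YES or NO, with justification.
In Q[x] the ideal (g) consists of all multiples of g, so f ∈ (g) iff g | f, i.e. iff the remainder of f on division by g is 0. Divide f by g (g is monic, so eliminate the leading term of the running remainder at each step):
  leading term 3·x^3: subtract (3·x)·g(x) = 3·x^3 - 12·x^2 - 6·x, leaving 2·x^2 - 6·x - 4
  leading term 2·x^2: subtract (2)·g(x) = 2·x^2 - 8·x - 4, leaving 2·x
The remainder r(x) = 2·x ≠ 0 (and deg r < deg g), so g ∤ f, i.e. f ∉ (g).

Final answer: NO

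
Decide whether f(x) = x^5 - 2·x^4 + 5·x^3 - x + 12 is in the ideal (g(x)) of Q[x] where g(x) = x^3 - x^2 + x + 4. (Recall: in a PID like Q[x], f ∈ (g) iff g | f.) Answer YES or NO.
In Q[x] the ideal (g) consists of all multiples of g, so f ∈ (g) iff g | f, i.e. iff the remainder of f on division by g is 0. Divide f by g (g is monic, so eliminate the leading term of the running remainder at each step):
  leading term x^5: subtract (x^2)·g(x) = x^5 - x^4 + x^3 + 4·x^2, leaving -x^4 + 4·x^3 - 4·x^2 - x + 12
  leading term -x^4: subtract (-x)·g(x) = -x^4 + x^3 - x^2 - 4·x, leaving 3·x^3 - 3·x^2 + 3·x + 12
  leading term 3·x^3: subtract (3)·g(x) = 3·x^3 - 3·x^2 + 3·x + 12, leaving 0
The remainder is 0, so f(x) = g(x) · h(x) with h(x) = x^2 - x + 3. Hence g | f, i.e. f ∈ (g).

Final answer: YES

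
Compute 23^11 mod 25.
2

Use repeated squaring. Binary(11) = 1011. Walk through the bits of the exponent 11 left-to-right: at each bit after the leading one, square the running value, then multiply by 23 if the bit is 1 (always reducing mod 25):
  bit 1 = 1 (leading): start with 23.
  bit 2 = 0: square 23^2 = 529 ≡ 4 (mod 25).
  bit 3 = 1: square 4^2 = 16; bit is 1, so multiply 16·23 = 368 ≡ 18 (mod 25).
  bit 4 = 1: square 18^2 = 324 ≡ 24; bit is 1, so multiply 24·23 = 552 ≡ 2 (mod 25).
Final value: 23^11 ≡ 2 (mod 25).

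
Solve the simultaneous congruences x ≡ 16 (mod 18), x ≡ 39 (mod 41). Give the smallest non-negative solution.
x ≡ 736 (mod 738); the representative in [0, 738) is 736

The moduli 18, 41 are pairwise coprime, so by the CRT there is a unique solution mod 18·41 = 738.
Solve by successive substitution. Start with x ≡ 16 (mod 18).
  Combine with x ≡ 39 (mod 41): write x = 16 + 18·t and require 16 + 18·t ≡ 39 (mod 41), i.e. 18·t ≡ 39 − 16 ≡ 23 (mod 41). Since 18^(−1) ≡ 16 (mod 41), t ≡ 16·23 ≡ 40 (mod 41). So x ≡ 16 + 18·40 = 736 (mod 738).
Unique solution in [0, 738): x = 736.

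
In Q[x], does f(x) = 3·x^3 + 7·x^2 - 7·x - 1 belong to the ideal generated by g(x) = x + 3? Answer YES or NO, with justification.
In Q[x] the ideal (g) consists of all multiples of g, so f ∈ (g) iff g | f, i.e. iff the remainder of f on division by g is 0. Divide f by g (g is monic, so eliminate the leading term of the running remainder at each step):
  leading term 3·x^3: subtract (3·x^2)·g(x) = 3·x^3 + 9·x^2, leaving -2·x^2 - 7·x - 1
  leading term -2·x^2: subtract (-2·x)·g(x) = -2·x^2 - 6·x, leaving -x - 1
  leading term -x: subtract (-1)·g(x) = -x - 3, leaving 2
The remainder r(x) = 2 ≠ 0 (and deg r < deg g), so g ∤ f, i.e. f ∉ (g).

Final answer: NO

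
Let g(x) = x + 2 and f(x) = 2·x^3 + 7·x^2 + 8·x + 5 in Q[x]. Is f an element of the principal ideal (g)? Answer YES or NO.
NO

In Q[x] the ideal (g) consists of all multiples of g, so f ∈ (g) iff g | f, i.e. iff the remainder of f on division by g is 0. Divide f by g (g is monic, so eliminate the leading term of the running remainder at each step):
  leading term 2·x^3: subtract (2·x^2)·g(x) = 2·x^3 + 4·x^2, leaving 3·x^2 + 8·x + 5
  leading term 3·x^2: subtract (3·x)·g(x) = 3·x^2 + 6·x, leaving 2·x + 5
  leading term 2·x: subtract (2)·g(x) = 2·x + 4, leaving 1
The remainder r(x) = 1 ≠ 0 (and deg r < deg g), so g ∤ f, i.e. f ∉ (g).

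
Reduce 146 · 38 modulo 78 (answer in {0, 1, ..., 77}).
10

Reduce the factors first: 146 ≡ 68 (mod 78), so 146 · 38 ≡ 68 · 38 (mod 78). 68 · 38 = 2584. Dividing by 78: 2584 = 33·78 + 10. So (146 · 38) mod 78 = 10.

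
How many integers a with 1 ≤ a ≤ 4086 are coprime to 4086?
The number of a ∈ {1, ..., 4086} with gcd(a, 4086) = 1 is by definition Euler's totient φ(4086). φ is multiplicative, with φ(p^e) = p^e − p^(e−1). Factorise 4086 = 2 · 3^2 · 227. Then
  φ(4086) = (2 − 1) · (3^2 − 3^1) · (227 − 1) = 1 · 6 · 226 = 1356.
So there are 1356 such integers.

Final answer: 1356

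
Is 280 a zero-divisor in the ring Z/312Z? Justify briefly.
gcd(280, 312) = 8 > 1, so 280 is not a unit in Z/312Z. In Z/nZ every nonzero non-unit is a zero-divisor: explicitly, take b = 312/gcd = 39 ≠ 0 (mod 312); then 280·39 = 10920 = 35·312, i.e. 280·39 ≡ 0 (mod 312). So 280 is a zero-divisor.

Final answer: YES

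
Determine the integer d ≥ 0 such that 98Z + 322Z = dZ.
(98, 322) = (14); d = 14

In the PID Z, (a, b) is generated by gcd(a, b). Compute gcd(322, 98) with the extended Euclidean algorithm, tracking rows (r, s, t) with s·322 + t·98 = r:
  row A: (322, 1, 0)   [1·322 + 0·98 = 322]
  row B: (98, 0, 1)   [0·322 + 1·98 = 98]
  322 = 3·98 + 28   → row C = row A − 3·row B = (28, 1, −3)   [check: 1·322 − 3·98 = 28]
  98 = 3·28 + 14   → row D = row B − 3·row C = (14, −3, 10)   [check: −3·322 + 10·98 = 14]
  28 = 2·14 + 0   → remainder 0, stop. gcd = 14 (last nonzero row D).
So gcd(98, 322) = 14, with Bézout identity −3·322 + 10·98 = 14. Containment (⊇): the Bézout identity exhibits 14 as an element of (98, 322), giving (14) ⊆ (98, 322). Containment (⊆): since 14 | 98 and 14 | 322 (98 = 14·7, 322 = 14·23), every Z-linear combination of 98 and 322 is divisible by 14, so (98, 322) ⊆ (14). Therefore (98, 322) = (14), d = 14.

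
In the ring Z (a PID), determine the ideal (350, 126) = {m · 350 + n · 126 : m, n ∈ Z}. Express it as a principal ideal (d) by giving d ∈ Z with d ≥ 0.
In the PID Z, (a, b) is generated by gcd(a, b). Compute gcd(350, 126) with the extended Euclidean algorithm, tracking rows (r, s, t) with s·350 + t·126 = r:
  row A: (350, 1, 0)   [1·350 + 0·126 = 350]
  row B: (126, 0, 1)   [0·350 + 1·126 = 126]
  350 = 2·126 + 98   → row C = row A − 2·row B = (98, 1, −2)   [check: 1·350 − 2·126 = 98]
  126 = 1·98 + 28   → row D = row B − 1·row C = (28, −1, 3)   [check: −1·350 + 3·126 = 28]
  98 = 3·28 + 14   → row E = row C − 3·row D = (14, 4, −11)   [check: 4·350 − 11·126 = 14]
  28 = 2·14 + 0   → remainder 0, stop. gcd = 14 (last nonzero row E).
So gcd(350, 126) = 14, with Bézout identity 4·350 − 11·126 = 14. Containment (⊇): the Bézout identity exhibits 14 as an element of (350, 126), giving (14) ⊆ (350, 126). Containment (⊆): since 14 | 350 and 14 | 126 (350 = 14·25, 126 = 14·9), every Z-linear combination of 350 and 126 is divisible by 14, so (350, 126) ⊆ (14). Therefore (350, 126) = (14), d = 14.

Final answer: (350, 126) = (14); d = 14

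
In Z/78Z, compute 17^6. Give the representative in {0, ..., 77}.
1

Use repeated squaring. Binary(6) = 110. Walk through the bits of the exponent 6 left-to-right: at each bit after the leading one, square the running value, then multiply by 17 if the bit is 1 (always reducing mod 78):
  bit 1 = 1 (leading): start with 17.
  bit 2 = 1: square 17^2 = 289 ≡ 55; bit is 1, so multiply 55·17 = 935 ≡ 77 (mod 78).
  bit 3 = 0: square 77^2 = 5929 ≡ 1 (mod 78).
Final value: 17^6 ≡ 1 (mod 78).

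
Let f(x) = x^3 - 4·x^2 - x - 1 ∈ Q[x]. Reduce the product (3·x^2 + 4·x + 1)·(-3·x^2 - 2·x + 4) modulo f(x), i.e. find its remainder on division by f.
a · b ≡ -224·x^2 - 49·x - 50 (mod f(x))

First multiply in Q[x] without reducing: a · b = -9·x^4 - 18·x^3 + x^2 + 14·x + 4. Now divide by f(x) = x^3 - 4·x^2 - x - 1, eliminating the leading term at each step:
  leading term -9·x^4: subtract (-9·x)·f(x) = -9·x^4 + 36·x^3 + 9·x^2 + 9·x, leaving -54·x^3 - 8·x^2 + 5·x + 4
  leading term -54·x^3: subtract (-54)·f(x) = -54·x^3 + 216·x^2 + 54·x + 54, leaving -224·x^2 - 49·x - 50
The degree is now < 3, so this is the remainder. Hence a · b ≡ -224·x^2 - 49·x - 50 in Q[x]/(f).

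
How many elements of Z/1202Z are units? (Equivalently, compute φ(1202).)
An element a ∈ Z/1202Z is a unit iff gcd(a, 1202) = 1, so the number of units is φ(1202). φ is multiplicative, with φ(p^e) = p^e − p^(e−1). Factorise 1202 = 2 · 601. Then
  φ(1202) = (2 − 1) · (601 − 1) = 1 · 600 = 600.

Final answer: Z/1202Z has φ(1202) = 600 units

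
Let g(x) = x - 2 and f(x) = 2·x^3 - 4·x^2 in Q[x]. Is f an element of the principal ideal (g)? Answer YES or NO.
In Q[x] the ideal (g) consists of all multiples of g, so f ∈ (g) iff g | f, i.e. iff the remainder of f on division by g is 0. Divide f by g (g is monic, so eliminate the leading term of the running remainder at each step):
  leading term 2·x^3: subtract (2·x^2)·g(x) = 2·x^3 - 4·x^2, leaving 0
The remainder is 0, so f(x) = g(x) · h(x) with h(x) = 2·x^2. Hence g | f, i.e. f ∈ (g).

Final answer: YES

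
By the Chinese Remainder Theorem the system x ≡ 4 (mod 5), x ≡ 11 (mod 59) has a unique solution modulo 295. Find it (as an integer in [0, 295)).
The moduli 5, 59 are pairwise coprime, so by the CRT there is a unique solution mod 5·59 = 295.
Solve by successive substitution. Start with x ≡ 4 (mod 5).
  Combine with x ≡ 11 (mod 59): write x = 4 + 5·t and require 4 + 5·t ≡ 11 (mod 59), i.e. 5·t ≡ 11 − 4 ≡ 7 (mod 59). Since 5^(−1) ≡ 12 (mod 59), t ≡ 12·7 ≡ 25 (mod 59). So x ≡ 4 + 5·25 = 129 (mod 295).
Unique solution in [0, 295): x = 129.

Final answer: x ≡ 129 (mod 295); the representative in [0, 295) is 129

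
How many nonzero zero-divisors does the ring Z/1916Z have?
Z/1916Z has 959 nonzero zero-divisors

In Z/1916Z each nonzero element is either a unit (gcd with 1916 is 1) or a zero-divisor (gcd > 1). The number of units is φ(1916): factorise 1916 = 2^2 · 479, so φ(1916) = (2^2 − 2^1) · (479 − 1) = 2 · 478 = 956. The nonzero elements number 1916 − 1 = 1915. Hence the nonzero zero-divisors number 1915 − 956 = 959.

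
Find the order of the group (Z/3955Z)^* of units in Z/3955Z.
|(Z/3955Z)^*| = 2688

(Z/3955Z)^* consists of the classes a with gcd(a, 3955) = 1, so its order is φ(3955). φ is multiplicative, with φ(p^e) = p^e − p^(e−1). Factorise 3955 = 5 · 7 · 113. Then
  φ(3955) = (5 − 1) · (7 − 1) · (113 − 1) = 4 · 6 · 112 = 2688.
Thus |(Z/3955Z)^*| = 2688.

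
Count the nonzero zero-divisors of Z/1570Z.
In Z/1570Z each nonzero element is either a unit (gcd with 1570 is 1) or a zero-divisor (gcd > 1). The number of units is φ(1570): factorise 1570 = 2 · 5 · 157, so φ(1570) = (2 − 1) · (5 − 1) · (157 − 1) = 1 · 4 · 156 = 624. The nonzero elements number 1570 − 1 = 1569. Hence the nonzero zero-divisors number 1569 − 624 = 945.

Final answer: Z/1570Z has 945 nonzero zero-divisors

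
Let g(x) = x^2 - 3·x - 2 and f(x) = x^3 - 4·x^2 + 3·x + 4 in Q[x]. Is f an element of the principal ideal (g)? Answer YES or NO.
NO

In Q[x] the ideal (g) consists of all multiples of g, so f ∈ (g) iff g | f, i.e. iff the remainder of f on division by g is 0. Divide f by g (g is monic, so eliminate the leading term of the running remainder at each step):
  leading term x^3: subtract (x)·g(x) = x^3 - 3·x^2 - 2·x, leaving -x^2 + 5·x + 4
  leading term -x^2: subtract (-1)·g(x) = -x^2 + 3·x + 2, leaving 2·x + 2
The remainder r(x) = 2·x + 2 ≠ 0 (and deg r < deg g), so g ∤ f, i.e. f ∉ (g).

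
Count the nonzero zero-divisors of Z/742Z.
Z/742Z has 429 nonzero zero-divisors

In Z/742Z each nonzero element is either a unit (gcd with 742 is 1) or a zero-divisor (gcd > 1). The number of units is φ(742): factorise 742 = 2 · 7 · 53, so φ(742) = (2 − 1) · (7 − 1) · (53 − 1) = 1 · 6 · 52 = 312. The nonzero elements number 742 − 1 = 741. Hence the nonzero zero-divisors number 741 − 312 = 429.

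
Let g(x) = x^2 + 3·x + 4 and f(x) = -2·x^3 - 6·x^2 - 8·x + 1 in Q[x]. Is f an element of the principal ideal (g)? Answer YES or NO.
In Q[x] the ideal (g) consists of all multiples of g, so f ∈ (g) iff g | f, i.e. iff the remainder of f on division by g is 0. Divide f by g (g is monic, so eliminate the leading term of the running remainder at each step):
  leading term -2·x^3: subtract (-2·x)·g(x) = -2·x^3 - 6·x^2 - 8·x, leaving 1
The remainder r(x) = 1 ≠ 0 (and deg r < deg g), so g ∤ f, i.e. f ∉ (g).

Final answer: NO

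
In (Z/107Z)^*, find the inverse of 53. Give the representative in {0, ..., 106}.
53^(−1) ≡ 105 (mod 107)

Apply the extended Euclidean algorithm to (107, 53), tracking rows (r, s, t) with s·107 + t·53 = r. Each division r_prev = q·r_cur + r_new produces the new row as (previous row) − q·(current row):
  row A: (107, 1, 0)   [1·107 + 0·53 = 107]
  row B: (53, 0, 1)   [0·107 + 1·53 = 53]
  107 = 2·53 + 1   → row C = row A − 2·row B = (1, 1, −2)   [check: 1·107 − 2·53 = 1]
  53 = 53·1 + 0   → remainder 0, stop. gcd = 1 (last nonzero row C).
The gcd is 1, so 53 is invertible mod 107. The last nonzero row gives 1·107 − 2·53 = 1, so t = −2. So 53^(−1) ≡ −2 ≡ 105 (mod 107). Verify: 53 · 105 = 5565 ≡ 1 (mod 107). ✓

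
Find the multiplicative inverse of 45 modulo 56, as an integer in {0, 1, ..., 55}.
Apply the extended Euclidean algorithm to (56, 45), tracking rows (r, s, t) with s·56 + t·45 = r. Each division r_prev = q·r_cur + r_new produces the new row as (previous row) − q·(current row):
  row A: (56, 1, 0)   [1·56 + 0·45 = 56]
  row B: (45, 0, 1)   [0·56 + 1·45 = 45]
  56 = 1·45 + 11   → row C = row A − 1·row B = (11, 1, −1)   [check: 1·56 − 1·45 = 11]
  45 = 4·11 + 1   → row D = row B − 4·row C = (1, −4, 5)   [check: −4·56 + 5·45 = 1]
  11 = 11·1 + 0   → remainder 0, stop. gcd = 1 (last nonzero row D).
The gcd is 1, so 45 is invertible mod 56. The last nonzero row gives −4·56 + 5·45 = 1, so t = 5. So 45^(−1) ≡ 5 (mod 56). Verify: 45 · 5 = 225 ≡ 1 (mod 56). ✓

Final answer: 45^(−1) ≡ 5 (mod 56)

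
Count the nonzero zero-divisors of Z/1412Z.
Z/1412Z has 707 nonzero zero-divisors

In Z/1412Z each nonzero element is either a unit (gcd with 1412 is 1) or a zero-divisor (gcd > 1). The number of units is φ(1412): factorise 1412 = 2^2 · 353, so φ(1412) = (2^2 − 2^1) · (353 − 1) = 2 · 352 = 704. The nonzero elements number 1412 − 1 = 1411. Hence the nonzero zero-divisors number 1411 − 704 = 707.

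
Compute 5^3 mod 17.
6

Use repeated squaring. Binary(3) = 11. Walk through the bits of the exponent 3 left-to-right: at each bit after the leading one, square the running value, then multiply by 5 if the bit is 1 (always reducing mod 17):
  bit 1 = 1 (leading): start with 5.
  bit 2 = 1: square 5^2 = 25 ≡ 8; bit is 1, so multiply 8·5 = 40 ≡ 6 (mod 17).
Final value: 5^3 ≡ 6 (mod 17).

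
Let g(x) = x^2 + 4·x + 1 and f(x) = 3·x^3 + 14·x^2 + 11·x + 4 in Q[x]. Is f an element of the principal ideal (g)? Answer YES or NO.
NO

In Q[x] the ideal (g) consists of all multiples of g, so f ∈ (g) iff g | f, i.e. iff the remainder of f on division by g is 0. Divide f by g (g is monic, so eliminate the leading term of the running remainder at each step):
  leading term 3·x^3: subtract (3·x)·g(x) = 3·x^3 + 12·x^2 + 3·x, leaving 2·x^2 + 8·x + 4
  leading term 2·x^2: subtract (2)·g(x) = 2·x^2 + 8·x + 2, leaving 2
The remainder r(x) = 2 ≠ 0 (and deg r < deg g), so g ∤ f, i.e. f ∉ (g).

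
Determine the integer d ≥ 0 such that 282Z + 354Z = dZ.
(282, 354) = (6); d = 6

In the PID Z, (a, b) is generated by gcd(a, b). Compute gcd(354, 282) with the extended Euclidean algorithm, tracking rows (r, s, t) with s·354 + t·282 = r:
  row A: (354, 1, 0)   [1·354 + 0·282 = 354]
  row B: (282, 0, 1)   [0·354 + 1·282 = 282]
  354 = 1·282 + 72   → row C = row A − 1·row B = (72, 1, −1)   [check: 1·354 − 1·282 = 72]
  282 = 3·72 + 66   → row D = row B − 3·row C = (66, −3, 4)   [check: −3·354 + 4·282 = 66]
  72 = 1·66 + 6   → row E = row C − 1·row D = (6, 4, −5)   [check: 4·354 − 5·282 = 6]
  66 = 11·6 + 0   → remainder 0, stop. gcd = 6 (last nonzero row E).
So gcd(282, 354) = 6, with Bézout identity 4·354 − 5·282 = 6. Containment (⊇): the Bézout identity exhibits 6 as an element of (282, 354), giving (6) ⊆ (282, 354). Containment (⊆): since 6 | 282 and 6 | 354 (282 = 6·47, 354 = 6·59), every Z-linear combination of 282 and 354 is divisible by 6, so (282, 354) ⊆ (6). Therefore (282, 354) = (6), d = 6.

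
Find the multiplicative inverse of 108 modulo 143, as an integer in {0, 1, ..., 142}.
108^(−1) ≡ 49 (mod 143)

Apply the extended Euclidean algorithm to (143, 108), tracking rows (r, s, t) with s·143 + t·108 = r. Each division r_prev = q·r_cur + r_new produces the new row as (previous row) − q·(current row):
  row A: (143, 1, 0)   [1·143 + 0·108 = 143]
  row B: (108, 0, 1)   [0·143 + 1·108 = 108]
  143 = 1·108 + 35   → row C = row A − 1·row B = (35, 1, −1)   [check: 1·143 − 1·108 = 35]
  108 = 3·35 + 3   → row D = row B − 3·row C = (3, −3, 4)   [check: −3·143 + 4·108 = 3]
  35 = 11·3 + 2   → row E = row C − 11·row D = (2, 34, −45)   [check: 34·143 − 45·108 = 2]
  3 = 1·2 + 1   → row F = row D − 1·row E = (1, −37, 49)   [check: −37·143 + 49·108 = 1]
  2 = 2·1 + 0   → remainder 0, stop. gcd = 1 (last nonzero row F).
The gcd is 1, so 108 is invertible mod 143. The last nonzero row gives −37·143 + 49·108 = 1, so t = 49. So 108^(−1) ≡ 49 (mod 143). Verify: 108 · 49 = 5292 ≡ 1 (mod 143). ✓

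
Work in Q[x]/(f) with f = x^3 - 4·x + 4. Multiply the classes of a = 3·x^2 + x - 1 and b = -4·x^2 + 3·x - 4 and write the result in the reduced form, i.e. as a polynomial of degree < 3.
a · b ≡ -53·x^2 + 61·x - 16 (mod f(x))

First multiply in Q[x] without reducing: a · b = -12·x^4 + 5·x^3 - 5·x^2 - 7·x + 4. Now divide by f(x) = x^3 - 4·x + 4, eliminating the leading term at each step:
  leading term -12·x^4: subtract (-12·x)·f(x) = -12·x^4 + 48·x^2 - 48·x, leaving 5·x^3 - 53·x^2 + 41·x + 4
  leading term 5·x^3: subtract (5)·f(x) = 5·x^3 - 20·x + 20, leaving -53·x^2 + 61·x - 16
The degree is now < 3, so this is the remainder. Hence a · b ≡ -53·x^2 + 61·x - 16 in Q[x]/(f).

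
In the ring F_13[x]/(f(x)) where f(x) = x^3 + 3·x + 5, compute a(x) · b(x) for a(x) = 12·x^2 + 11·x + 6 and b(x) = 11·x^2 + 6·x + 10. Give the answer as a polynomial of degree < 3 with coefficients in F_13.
a · b ≡ 12·x^2 + 12·x + 5 (mod f(x))

Multiply as integer polynomials: a · b = 132·x^4 + 193·x^3 + 252·x^2 + 146·x + 60. Reducing coefficients mod 13: a · b ≡ 2·x^4 + 11·x^3 + 5·x^2 + 3·x + 8. Now divide by f(x) = x^3 + 3·x + 5 in F_13[x], eliminating the leading term at each step:
  leading term 2·x^4: subtract (2·x)·f(x) = 2·x^4 + 6·x^2 + 10·x, leaving 11·x^3 + 12·x^2 + 6·x + 8 (coefficients mod 13)
  leading term 11·x^3: subtract (11)·f(x) = 11·x^3 + 7·x + 3, leaving 12·x^2 + 12·x + 5 (coefficients mod 13)
The degree is now < 3, so this is the remainder. Hence a · b ≡ 12·x^2 + 12·x + 5 in F_13[x]/(f).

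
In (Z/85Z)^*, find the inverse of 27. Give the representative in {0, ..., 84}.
Apply the extended Euclidean algorithm to (85, 27), tracking rows (r, s, t) with s·85 + t·27 = r. Each division r_prev = q·r_cur + r_new produces the new row as (previous row) − q·(current row):
  row A: (85, 1, 0)   [1·85 + 0·27 = 85]
  row B: (27, 0, 1)   [0·85 + 1·27 = 27]
  85 = 3·27 + 4   → row C = row A − 3·row B = (4, 1, −3)   [check: 1·85 − 3·27 = 4]
  27 = 6·4 + 3   → row D = row B − 6·row C = (3, −6, 19)   [check: −6·85 + 19·27 = 3]
  4 = 1·3 + 1   → row E = row C − 1·row D = (1, 7, −22)   [check: 7·85 − 22·27 = 1]
  3 = 3·1 + 0   → remainder 0, stop. gcd = 1 (last nonzero row E).
The gcd is 1, so 27 is invertible mod 85. The last nonzero row gives 7·85 − 22·27 = 1, so t = −22. So 27^(−1) ≡ −22 ≡ 63 (mod 85). Verify: 27 · 63 = 1701 ≡ 1 (mod 85). ✓

Final answer: 27^(−1) ≡ 63 (mod 85)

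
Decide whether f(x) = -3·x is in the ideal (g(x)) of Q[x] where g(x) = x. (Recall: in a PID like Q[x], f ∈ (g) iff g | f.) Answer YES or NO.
In Q[x] the ideal (g) consists of all multiples of g, so f ∈ (g) iff g | f, i.e. iff the remainder of f on division by g is 0. Divide f by g (g is monic, so eliminate the leading term of the running remainder at each step):
  leading term -3·x: subtract (-3)·g(x) = -3·x, leaving 0
The remainder is 0, so f(x) = g(x) · h(x) with h(x) = -3. Hence g | f, i.e. f ∈ (g).

Final answer: YES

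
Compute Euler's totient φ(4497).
φ(4497) = 2996

φ is multiplicative, with φ(p^e) = p^e − p^(e−1). Factorise 4497 = 3 · 1499. Then
  φ(4497) = (3 − 1) · (1499 − 1) = 2 · 1498 = 2996.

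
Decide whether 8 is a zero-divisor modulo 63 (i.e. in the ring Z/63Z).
NO

gcd(8, 63) = 1, so 8 is a unit in Z/63Z (it has a multiplicative inverse). A unit cannot be a zero-divisor: if 8·b ≡ 0 then multiplying both sides by 8^(−1) gives b ≡ 0. So 8 is not a zero-divisor.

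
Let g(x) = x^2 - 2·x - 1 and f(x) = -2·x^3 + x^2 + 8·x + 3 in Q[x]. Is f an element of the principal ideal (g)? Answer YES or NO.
In Q[x] the ideal (g) consists of all multiples of g, so f ∈ (g) iff g | f, i.e. iff the remainder of f on division by g is 0. Divide f by g (g is monic, so eliminate the leading term of the running remainder at each step):
  leading term -2·x^3: subtract (-2·x)·g(x) = -2·x^3 + 4·x^2 + 2·x, leaving -3·x^2 + 6·x + 3
  leading term -3·x^2: subtract (-3)·g(x) = -3·x^2 + 6·x + 3, leaving 0
The remainder is 0, so f(x) = g(x) · h(x) with h(x) = -2·x - 3. Hence g | f, i.e. f ∈ (g).

Final answer: YES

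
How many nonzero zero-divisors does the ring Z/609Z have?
In Z/609Z each nonzero element is either a unit (gcd with 609 is 1) or a zero-divisor (gcd > 1). The number of units is φ(609): factorise 609 = 3 · 7 · 29, so φ(609) = (3 − 1) · (7 − 1) · (29 − 1) = 2 · 6 · 28 = 336. The nonzero elements number 609 − 1 = 608. Hence the nonzero zero-divisors number 608 − 336 = 272.

Final answer: Z/609Z has 272 nonzero zero-divisors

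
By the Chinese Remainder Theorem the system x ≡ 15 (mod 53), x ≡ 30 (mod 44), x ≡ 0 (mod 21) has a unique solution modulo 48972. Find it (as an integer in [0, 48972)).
x ≡ 3990 (mod 48972); the representative in [0, 48972) is 3990

The moduli 53, 44, 21 are pairwise coprime, so by the CRT there is a unique solution mod 53·44·21 = 48972.
Solve by successive substitution. Start with x ≡ 15 (mod 53).
  Combine with x ≡ 30 (mod 44): write x = 15 + 53·t and require 15 + 53·t ≡ 30 (mod 44), i.e. 53·t ≡ 30 − 15 ≡ 15 (mod 44). Since 53^(−1) ≡ 5 (mod 44) (53 ≡ 9 (mod 44)), t ≡ 5·15 ≡ 31 (mod 44). So x ≡ 15 + 53·31 = 1658 (mod 2332).
  Combine with x ≡ 0 (mod 21): write x = 1658 + 2332·t and require 1658 + 2332·t ≡ 0 (mod 21), i.e. 2332·t ≡ 0 − 1658 ≡ 1 (mod 21). Since 2332^(−1) ≡ 1 (mod 21) (2332 ≡ 1 (mod 21)), t ≡ 1·1 ≡ 1 (mod 21). So x ≡ 1658 + 2332·1 = 3990 (mod 48972).
Unique solution in [0, 48972): x = 3990.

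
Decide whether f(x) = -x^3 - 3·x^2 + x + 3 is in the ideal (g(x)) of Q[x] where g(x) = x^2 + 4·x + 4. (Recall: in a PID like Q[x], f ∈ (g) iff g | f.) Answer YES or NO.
NO

In Q[x] the ideal (g) consists of all multiples of g, so f ∈ (g) iff g | f, i.e. iff the remainder of f on division by g is 0. Divide f by g (g is monic, so eliminate the leading term of the running remainder at each step):
  leading term -x^3: subtract (-x)·g(x) = -x^3 - 4·x^2 - 4·x, leaving x^2 + 5·x + 3
  leading term x^2: subtract (1)·g(x) = x^2 + 4·x + 4, leaving x - 1
The remainder r(x) = x - 1 ≠ 0 (and deg r < deg g), so g ∤ f, i.e. f ∉ (g).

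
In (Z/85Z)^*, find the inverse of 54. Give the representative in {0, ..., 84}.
54^(−1) ≡ 74 (mod 85)

Apply the extended Euclidean algorithm to (85, 54), tracking rows (r, s, t) with s·85 + t·54 = r. Each division r_prev = q·r_cur + r_new produces the new row as (previous row) − q·(current row):
  row A: (85, 1, 0)   [1·85 + 0·54 = 85]
  row B: (54, 0, 1)   [0·85 + 1·54 = 54]
  85 = 1·54 + 31   → row C = row A − 1·row B = (31, 1, −1)   [check: 1·85 − 1·54 = 31]
  54 = 1·31 + 23   → row D = row B − 1·row C = (23, −1, 2)   [check: −1·85 + 2·54 = 23]
  31 = 1·23 + 8   → row E = row C − 1·row D = (8, 2, −3)   [check: 2·85 − 3·54 = 8]
  23 = 2·8 + 7   → row F = row D − 2·row E = (7, −5, 8)   [check: −5·85 + 8·54 = 7]
  8 = 1·7 + 1   → row G = row E − 1·row F = (1, 7, −11)   [check: 7·85 − 11·54 = 1]
  7 = 7·1 + 0   → remainder 0, stop. gcd = 1 (last nonzero row G).
The gcd is 1, so 54 is invertible mod 85. The last nonzero row gives 7·85 − 11·54 = 1, so t = −11. So 54^(−1) ≡ −11 ≡ 74 (mod 85). Verify: 54 · 74 = 3996 ≡ 1 (mod 85). ✓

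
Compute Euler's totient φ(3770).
φ(3770) = 1344

φ is multiplicative, with φ(p^e) = p^e − p^(e−1). Factorise 3770 = 2 · 5 · 13 · 29. Then
  φ(3770) = (2 − 1) · (5 − 1) · (13 − 1) · (29 − 1) = 1 · 4 · 12 · 28 = 1344.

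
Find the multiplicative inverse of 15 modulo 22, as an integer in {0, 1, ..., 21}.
15^(−1) ≡ 3 (mod 22)

Apply the extended Euclidean algorithm to (22, 15), tracking rows (r, s, t) with s·22 + t·15 = r. Each division r_prev = q·r_cur + r_new produces the new row as (previous row) − q·(current row):
  row A: (22, 1, 0)   [1·22 + 0·15 = 22]
  row B: (15, 0, 1)   [0·22 + 1·15 = 15]
  22 = 1·15 + 7   → row C = row A − 1·row B = (7, 1, −1)   [check: 1·22 − 1·15 = 7]
  15 = 2·7 + 1   → row D = row B − 2·row C = (1, −2, 3)   [check: −2·22 + 3·15 = 1]
  7 = 7·1 + 0   → remainder 0, stop. gcd = 1 (last nonzero row D).
The gcd is 1, so 15 is invertible mod 22. The last nonzero row gives −2·22 + 3·15 = 1, so t = 3. So 15^(−1) ≡ 3 (mod 22). Verify: 15 · 3 = 45 ≡ 1 (mod 22). ✓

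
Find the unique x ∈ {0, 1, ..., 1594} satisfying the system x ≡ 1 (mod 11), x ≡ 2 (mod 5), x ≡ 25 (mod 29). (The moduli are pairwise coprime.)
x ≡ 837 (mod 1595); the representative in [0, 1595) is 837

The moduli 11, 5, 29 are pairwise coprime, so by the CRT there is a unique solution mod 11·5·29 = 1595.
Solve by successive substitution. Start with x ≡ 1 (mod 11).
  Combine with x ≡ 2 (mod 5): write x = 1 + 11·t and require 1 + 11·t ≡ 2 (mod 5), i.e. 11·t ≡ 2 − 1 ≡ 1 (mod 5). Since 11^(−1) ≡ 1 (mod 5) (11 ≡ 1 (mod 5)), t ≡ 1·1 ≡ 1 (mod 5). So x ≡ 1 + 11·1 = 12 (mod 55).
  Combine with x ≡ 25 (mod 29): write x = 12 + 55·t and require 12 + 55·t ≡ 25 (mod 29), i.e. 55·t ≡ 25 − 12 ≡ 13 (mod 29). Since 55^(−1) ≡ 19 (mod 29) (55 ≡ 26 (mod 29)), t ≡ 19·13 ≡ 15 (mod 29). So x ≡ 12 + 55·15 = 837 (mod 1595).
Unique solution in [0, 1595): x = 837.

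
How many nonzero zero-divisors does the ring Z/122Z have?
In Z/122Z each nonzero element is either a unit (gcd with 122 is 1) or a zero-divisor (gcd > 1). The number of units is φ(122): factorise 122 = 2 · 61, so φ(122) = (2 − 1) · (61 − 1) = 1 · 60 = 60. The nonzero elements number 122 − 1 = 121. Hence the nonzero zero-divisors number 121 − 60 = 61.

Final answer: Z/122Z has 61 nonzero zero-divisors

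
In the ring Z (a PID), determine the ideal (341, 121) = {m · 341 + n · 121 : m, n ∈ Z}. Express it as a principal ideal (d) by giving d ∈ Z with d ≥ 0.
(341, 121) = (11); d = 11

In the PID Z, (a, b) is generated by gcd(a, b). Compute gcd(341, 121) with the extended Euclidean algorithm, tracking rows (r, s, t) with s·341 + t·121 = r:
  row A: (341, 1, 0)   [1·341 + 0·121 = 341]
  row B: (121, 0, 1)   [0·341 + 1·121 = 121]
  341 = 2·121 + 99   → row C = row A − 2·row B = (99, 1, −2)   [check: 1·341 − 2·121 = 99]
  121 = 1·99 + 22   → row D = row B − 1·row C = (22, −1, 3)   [check: −1·341 + 3·121 = 22]
  99 = 4·22 + 11   → row E = row C − 4·row D = (11, 5, −14)   [check: 5·341 − 14·121 = 11]
  22 = 2·11 + 0   → remainder 0, stop. gcd = 11 (last nonzero row E).
So gcd(341, 121) = 11, with Bézout identity 5·341 − 14·121 = 11. Containment (⊇): the Bézout identity exhibits 11 as an element of (341, 121), giving (11) ⊆ (341, 121). Containment (⊆): since 11 | 341 and 11 | 121 (341 = 11·31, 121 = 11·11), every Z-linear combination of 341 and 121 is divisible by 11, so (341, 121) ⊆ (11). Therefore (341, 121) = (11), d = 11.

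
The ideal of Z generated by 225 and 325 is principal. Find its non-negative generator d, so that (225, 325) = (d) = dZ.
(225, 325) = (25); d = 25

In the PID Z, (a, b) is generated by gcd(a, b). Compute gcd(325, 225) with the extended Euclidean algorithm, tracking rows (r, s, t) with s·325 + t·225 = r:
  row A: (325, 1, 0)   [1·325 + 0·225 = 325]
  row B: (225, 0, 1)   [0·325 + 1·225 = 225]
  325 = 1·225 + 100   → row C = row A − 1·row B = (100, 1, −1)   [check: 1·325 − 1·225 = 100]
  225 = 2·100 + 25   → row D = row B − 2·row C = (25, −2, 3)   [check: −2·325 + 3·225 = 25]
  100 = 4·25 + 0   → remainder 0, stop. gcd = 25 (last nonzero row D).
So gcd(225, 325) = 25, with Bézout identity −2·325 + 3·225 = 25. Containment (⊇): the Bézout identity exhibits 25 as an element of (225, 325), giving (25) ⊆ (225, 325). Containment (⊆): since 25 | 225 and 25 | 325 (225 = 25·9, 325 = 25·13), every Z-linear combination of 225 and 325 is divisible by 25, so (225, 325) ⊆ (25). Therefore (225, 325) = (25), d = 25.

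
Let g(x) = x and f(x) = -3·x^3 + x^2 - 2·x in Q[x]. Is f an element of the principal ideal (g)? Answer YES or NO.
In Q[x] the ideal (g) consists of all multiples of g, so f ∈ (g) iff g | f, i.e. iff the remainder of f on division by g is 0. Divide f by g (g is monic, so eliminate the leading term of the running remainder at each step):
  leading term -3·x^3: subtract (-3·x^2)·g(x) = -3·x^3, leaving x^2 - 2·x
  leading term x^2: subtract (x)·g(x) = x^2, leaving -2·x
  leading term -2·x: subtract (-2)·g(x) = -2·x, leaving 0
The remainder is 0, so f(x) = g(x) · h(x) with h(x) = -3·x^2 + x - 2. Hence g | f, i.e. f ∈ (g).

Final answer: YES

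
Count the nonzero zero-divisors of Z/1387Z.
In Z/1387Z each nonzero element is either a unit (gcd with 1387 is 1) or a zero-divisor (gcd > 1). The number of units is φ(1387): factorise 1387 = 19 · 73, so φ(1387) = (19 − 1) · (73 − 1) = 18 · 72 = 1296. The nonzero elements number 1387 − 1 = 1386. Hence the nonzero zero-divisors number 1386 − 1296 = 90.

Final answer: Z/1387Z has 90 nonzero zero-divisors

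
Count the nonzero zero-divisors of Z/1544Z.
In Z/1544Z each nonzero element is either a unit (gcd with 1544 is 1) or a zero-divisor (gcd > 1). The number of units is φ(1544): factorise 1544 = 2^3 · 193, so φ(1544) = (2^3 − 2^2) · (193 − 1) = 4 · 192 = 768. The nonzero elements number 1544 − 1 = 1543. Hence the nonzero zero-divisors number 1543 − 768 = 775.

Final answer: Z/1544Z has 775 nonzero zero-divisors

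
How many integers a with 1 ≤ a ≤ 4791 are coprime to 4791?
The number of a ∈ {1, ..., 4791} with gcd(a, 4791) = 1 is by definition Euler's totient φ(4791). φ is multiplicative, with φ(p^e) = p^e − p^(e−1). Factorise 4791 = 3 · 1597. Then
  φ(4791) = (3 − 1) · (1597 − 1) = 2 · 1596 = 3192.
So there are 3192 such integers.

Final answer: 3192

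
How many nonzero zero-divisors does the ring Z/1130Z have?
In Z/1130Z each nonzero element is either a unit (gcd with 1130 is 1) or a zero-divisor (gcd > 1). The number of units is φ(1130): factorise 1130 = 2 · 5 · 113, so φ(1130) = (2 − 1) · (5 − 1) · (113 − 1) = 1 · 4 · 112 = 448. The nonzero elements number 1130 − 1 = 1129. Hence the nonzero zero-divisors number 1129 − 448 = 681.

Final answer: Z/1130Z has 681 nonzero zero-divisors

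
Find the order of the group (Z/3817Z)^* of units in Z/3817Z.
(Z/3817Z)^* consists of the classes a with gcd(a, 3817) = 1, so its order is φ(3817). φ is multiplicative, with φ(p^e) = p^e − p^(e−1). Factorise 3817 = 11 · 347. Then
  φ(3817) = (11 − 1) · (347 − 1) = 10 · 346 = 3460.
Thus |(Z/3817Z)^*| = 3460.

Final answer: |(Z/3817Z)^*| = 3460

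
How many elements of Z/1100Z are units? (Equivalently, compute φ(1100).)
An element a ∈ Z/1100Z is a unit iff gcd(a, 1100) = 1, so the number of units is φ(1100). φ is multiplicative, with φ(p^e) = p^e − p^(e−1). Factorise 1100 = 2^2 · 5^2 · 11. Then
  φ(1100) = (2^2 − 2^1) · (5^2 − 5^1) · (11 − 1) = 2 · 20 · 10 = 400.

Final answer: Z/1100Z has φ(1100) = 400 units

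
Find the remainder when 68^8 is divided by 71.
Use repeated squaring. Binary(8) = 1000. Walk through the bits of the exponent 8 left-to-right: at each bit after the leading one, square the running value, then multiply by 68 if the bit is 1 (always reducing mod 71):
  bit 1 = 1 (leading): start with 68.
  bit 2 = 0: square 68^2 = 4624 ≡ 9 (mod 71).
  bit 3 = 0: square 9^2 = 81 ≡ 10 (mod 71).
  bit 4 = 0: square 10^2 = 100 ≡ 29 (mod 71).
Final value: 68^8 ≡ 29 (mod 71).

Final answer: 29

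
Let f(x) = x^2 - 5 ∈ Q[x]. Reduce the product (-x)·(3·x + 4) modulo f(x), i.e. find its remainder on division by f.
a · b ≡ -4·x - 15 (mod f(x))

First multiply in Q[x] without reducing: a · b = -3·x^2 - 4·x. Now divide by f(x) = x^2 - 5, eliminating the leading term at each step:
  leading term -3·x^2: subtract (-3)·f(x) = 15 - 3·x^2, leaving -4·x - 15
The degree is now < 2, so this is the remainder. Hence a · b ≡ -4·x - 15 in Q[x]/(f).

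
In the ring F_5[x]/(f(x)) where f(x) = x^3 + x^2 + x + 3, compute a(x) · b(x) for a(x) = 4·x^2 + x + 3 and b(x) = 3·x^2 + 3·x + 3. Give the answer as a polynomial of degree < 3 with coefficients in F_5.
Multiply as integer polynomials: a · b = 12·x^4 + 15·x^3 + 24·x^2 + 12·x + 9. Reducing coefficients mod 5: a · b ≡ 2·x^4 + 4·x^2 + 2·x + 4. Now divide by f(x) = x^3 + x^2 + x + 3 in F_5[x], eliminating the leading term at each step:
  leading term 2·x^4: subtract (2·x)·f(x) = 2·x^4 + 2·x^3 + 2·x^2 + x, leaving 3·x^3 + 2·x^2 + x + 4 (coefficients mod 5)
  leading term 3·x^3: subtract (3)·f(x) = 3·x^3 + 3·x^2 + 3·x + 4, leaving 4·x^2 + 3·x (coefficients mod 5)
The degree is now < 3, so this is the remainder. Hence a · b ≡ 4·x^2 + 3·x in F_5[x]/(f).

Final answer: a · b ≡ 4·x^2 + 3·x (mod f(x))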